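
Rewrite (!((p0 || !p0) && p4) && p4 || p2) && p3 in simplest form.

(!((p0 || !p0) && p4) && p4 || p2) && p3
= (!p4 && p4 || p2) && p3   — complement / identity
= p2 && p3   — complement / identity

p2 && p3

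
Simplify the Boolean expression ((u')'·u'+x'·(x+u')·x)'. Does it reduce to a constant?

((u')'·u'+x'·(x+u')·x)'
= ((u')'·u'+x'·x)'   [absorption]
= ((u')'·u')'   [complement / identity]
= u'+u   [De Morgan]
= 1   [complement]

1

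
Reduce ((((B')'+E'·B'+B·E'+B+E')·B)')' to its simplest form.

((((B')'+E'·B'+B·E'+B+E')·B)')'
= ((((B')'+E'+B+E')·B)')'
= (((B+E'+B+E')·B)')'
= (B+E'+B+E')·B
= (B+E')·B
= B

B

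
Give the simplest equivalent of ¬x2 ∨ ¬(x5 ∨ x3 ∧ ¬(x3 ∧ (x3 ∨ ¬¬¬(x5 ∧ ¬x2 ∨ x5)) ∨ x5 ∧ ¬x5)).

¬x2 ∨ ¬x5

¬x2 ∨ ¬(x5 ∨ x3 ∧ ¬(x3 ∧ (x3 ∨ ¬¬¬(x5 ∧ ¬x2 ∨ x5)) ∨ x5 ∧ ¬x5))
= ¬x2 ∨ ¬(x5 ∨ x3 ∧ ¬(x3 ∧ (x3 ∨ ¬¬¬x5) ∨ x5 ∧ ¬x5))   — absorption
= ¬x2 ∨ ¬(x5 ∨ x3 ∧ ¬(x3 ∧ (x3 ∨ ¬¬¬x5)))   — complement / identity
= ¬x2 ∨ ¬(x5 ∨ x3 ∧ ¬(x3 ∧ (x3 ∨ ¬x5)))   — double negation
= ¬x2 ∨ ¬(x5 ∨ x3 ∧ ¬x3)   — absorption
= ¬x2 ∨ ¬x5   — complement / identity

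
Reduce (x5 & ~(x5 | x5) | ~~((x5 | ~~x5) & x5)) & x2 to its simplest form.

x5 & x2

(x5 & ~(x5 | x5) | ~~((x5 | ~~x5) & x5)) & x2
= (x5 & ~(x5 | x5) | ~~((x5 | x5) & x5)) & x2   — double negation
= (x5 & ~(x5 | x5) | (x5 | x5) & x5) & x2   — double negation
= (x5 & ~x5 | (x5 | x5) & x5) & x2   — idempotence
= (x5 & ~x5 | x5 & x5) & x2   — idempotence
= x5 & x2   — distribution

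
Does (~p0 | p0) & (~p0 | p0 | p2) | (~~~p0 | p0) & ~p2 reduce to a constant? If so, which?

yes, True

(~p0 | p0) & (~p0 | p0 | p2) | (~~~p0 | p0) & ~p2
= (~p0 | p0) & (~p0 | p0 | p2) | (~p0 | p0) & ~p2   (double negation)
= ~p0 | p0 | (~p0 | p0) & ~p2   (absorption)
= ~p0 | p0   (absorption)
= 1   (complement)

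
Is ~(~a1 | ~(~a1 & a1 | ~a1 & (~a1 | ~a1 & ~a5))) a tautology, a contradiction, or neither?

~(~a1 | ~(~a1 & a1 | ~a1 & (~a1 | ~a1 & ~a5)))
= ~(~a1 | ~(~a1 & a1 | ~a1 & ~a1))   — absorption
= ~(~a1 | ~~a1)   — distribution
= a1 & ~a1   — De Morgan
= 0   — complement

contradiction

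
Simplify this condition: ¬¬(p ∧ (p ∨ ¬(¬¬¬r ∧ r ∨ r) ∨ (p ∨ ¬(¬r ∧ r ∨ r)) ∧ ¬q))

¬¬(p ∧ (p ∨ ¬(¬¬¬r ∧ r ∨ r) ∨ (p ∨ ¬(¬r ∧ r ∨ r)) ∧ ¬q))
= ¬¬(p ∧ (p ∨ ¬(¬r ∧ r ∨ r) ∨ (p ∨ ¬(¬r ∧ r ∨ r)) ∧ ¬q))
= ¬¬(p ∧ (p ∨ ¬(¬r ∧ r ∨ r)))
= p ∧ (p ∨ ¬(¬r ∧ r ∨ r))
= p ∧ (p ∨ ¬r)
= p

p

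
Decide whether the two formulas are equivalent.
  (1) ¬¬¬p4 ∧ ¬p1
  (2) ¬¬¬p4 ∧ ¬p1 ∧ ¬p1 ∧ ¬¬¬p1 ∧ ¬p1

Yes

E1: ¬¬¬p4 ∧ ¬p1
    = ¬p4 ∧ ¬p1   (double negation)
E2: ¬¬¬p4 ∧ ¬p1 ∧ ¬p1 ∧ ¬¬¬p1 ∧ ¬p1
    = ¬¬¬p4 ∧ ¬p1 ∧ ¬p1 ∧ ¬p1 ∧ ¬p1   (double negation)
    = ¬¬¬p4 ∧ ¬p1 ∧ ¬p1   (idempotence)
    = ¬¬¬p4 ∧ ¬p1   (idempotence)
    = ¬p4 ∧ ¬p1   (double negation)
Both reduce to ¬p4 ∧ ¬p1, so they are equivalent.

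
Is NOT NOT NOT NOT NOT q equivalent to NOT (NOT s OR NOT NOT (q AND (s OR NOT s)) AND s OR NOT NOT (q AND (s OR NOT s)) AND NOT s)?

E1: NOT NOT NOT NOT NOT q
    = NOT NOT NOT q   (double negation)
    = NOT q   (double negation)
E2: NOT (NOT s OR NOT NOT (q AND (s OR NOT s)) AND s OR NOT NOT (q AND (s OR NOT s)) AND NOT s)
    = NOT (NOT s OR NOT NOT (q AND (s OR NOT s)))   (distribution)
    = NOT (NOT s OR NOT NOT q)   (complement / identity)
    = s AND NOT q   (De Morgan)
These differ: at q=0, s=0, E1 = 1 but E2 = 0.

No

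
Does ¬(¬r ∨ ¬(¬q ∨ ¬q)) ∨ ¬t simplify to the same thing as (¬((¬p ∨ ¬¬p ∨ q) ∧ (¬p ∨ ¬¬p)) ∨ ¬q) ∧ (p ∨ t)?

No

E1: ¬(¬r ∨ ¬(¬q ∨ ¬q)) ∨ ¬t
    = r ∧ (¬q ∨ ¬q) ∨ ¬t   [De Morgan]
    = r ∧ ¬q ∨ ¬t   [idempotence]
E2: (¬((¬p ∨ ¬¬p ∨ q) ∧ (¬p ∨ ¬¬p)) ∨ ¬q) ∧ (p ∨ t)
    = (¬(¬p ∨ ¬¬p) ∨ ¬q) ∧ (p ∨ t)   [absorption]
    = (p ∧ ¬p ∨ ¬q) ∧ (p ∨ t)   [De Morgan]
    = ¬q ∧ (p ∨ t)   [complement / identity]
These differ: at p=0, q=1, r=0, t=0, E1 = 1 but E2 = 0.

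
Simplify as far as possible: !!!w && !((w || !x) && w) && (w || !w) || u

!!!w && !((w || !x) && w) && (w || !w) || u
= !w && !((w || !x) && w) && (w || !w) || u
= !w && !w && (w || !w) || u
= !w && !w || u
= !w || u

!w || u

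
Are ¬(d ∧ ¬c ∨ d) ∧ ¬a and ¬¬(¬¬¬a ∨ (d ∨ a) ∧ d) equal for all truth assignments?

E1: ¬(d ∧ ¬c ∨ d) ∧ ¬a
    = ¬d ∧ ¬a
E2: ¬¬(¬¬¬a ∨ (d ∨ a) ∧ d)
    = ¬¬(¬¬¬a ∨ d)
    = ¬¬¬a ∨ d
    = ¬a ∨ d
These differ: at a=1, c=0, d=1, E1 = 0 but E2 = 1.

No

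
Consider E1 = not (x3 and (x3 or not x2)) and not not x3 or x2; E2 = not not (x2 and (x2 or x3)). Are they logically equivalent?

E1: not (x3 and (x3 or not x2)) and not not x3 or x2
    = not x3 and not not x3 or x2   (absorption)
    = not x3 and x3 or x2   (double negation)
    = x2   (complement / identity)
E2: not not (x2 and (x2 or x3))
    = not not x2   (absorption)
    = x2   (double negation)
Both reduce to x2, so they are equivalent.

Yes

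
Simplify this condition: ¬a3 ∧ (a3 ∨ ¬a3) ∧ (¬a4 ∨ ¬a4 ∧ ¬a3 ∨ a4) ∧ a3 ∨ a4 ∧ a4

a4

¬a3 ∧ (a3 ∨ ¬a3) ∧ (¬a4 ∨ ¬a4 ∧ ¬a3 ∨ a4) ∧ a3 ∨ a4 ∧ a4
= ¬a3 ∧ (a3 ∨ ¬a3) ∧ (¬a4 ∨ a4) ∧ a3 ∨ a4 ∧ a4   [absorption]
= ¬a3 ∧ (a3 ∨ ¬a3) ∧ a3 ∨ a4 ∧ a4   [complement / identity]
= ¬a3 ∧ a3 ∨ a4 ∧ a4   [complement / identity]
= ¬a3 ∧ a3 ∨ a4   [idempotence]
= a4   [complement / identity]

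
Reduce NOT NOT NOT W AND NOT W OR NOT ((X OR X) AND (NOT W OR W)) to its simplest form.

NOT NOT NOT W AND NOT W OR NOT ((X OR X) AND (NOT W OR W))
= NOT W AND NOT W OR NOT ((X OR X) AND (NOT W OR W))   [double negation]
= NOT W OR NOT ((X OR X) AND (NOT W OR W))   [idempotence]
= NOT W OR NOT (X AND (NOT W OR W))   [idempotence]
= NOT W OR NOT X   [complement / identity]

NOT W OR NOT X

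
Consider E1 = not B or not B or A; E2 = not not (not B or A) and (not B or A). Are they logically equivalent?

Yes

E1: not B or not B or A
    = not B or A   (idempotence)
E2: not not (not B or A) and (not B or A)
    = (not B or A) and (not B or A)   (double negation)
    = not B or A   (idempotence)
Both reduce to not B or A, so they are equivalent.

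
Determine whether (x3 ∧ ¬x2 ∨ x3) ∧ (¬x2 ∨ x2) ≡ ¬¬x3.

Yes

E1: (x3 ∧ ¬x2 ∨ x3) ∧ (¬x2 ∨ x2)
    = x3 ∧ (¬x2 ∨ x2)
    = x3
E2: ¬¬x3
    = x3
Both reduce to x3, so they are equivalent.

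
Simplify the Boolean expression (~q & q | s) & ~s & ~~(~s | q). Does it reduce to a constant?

0

(~q & q | s) & ~s & ~~(~s | q)
= (~q & q | s) & ~s & (~s | q)   — double negation
= (~q & q | s) & ~s   — absorption
= s & ~s   — complement / identity
= 0   — complement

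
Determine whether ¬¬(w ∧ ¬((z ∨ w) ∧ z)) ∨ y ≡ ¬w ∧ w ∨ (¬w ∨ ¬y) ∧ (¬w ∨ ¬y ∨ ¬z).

No

E1: ¬¬(w ∧ ¬((z ∨ w) ∧ z)) ∨ y
    = ¬¬(w ∧ ¬z) ∨ y
    = w ∧ ¬z ∨ y
E2: ¬w ∧ w ∨ (¬w ∨ ¬y) ∧ (¬w ∨ ¬y ∨ ¬z)
    = (¬w ∨ ¬y) ∧ (¬w ∨ ¬y ∨ ¬z)
    = ¬w ∨ ¬y
These differ: at w=1, y=0, z=1, E1 = 0 but E2 = 1.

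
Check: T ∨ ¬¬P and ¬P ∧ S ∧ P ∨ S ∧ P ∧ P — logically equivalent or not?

No

E1: T ∨ ¬¬P
    = T ∨ P   (double negation)
E2: ¬P ∧ S ∧ P ∨ S ∧ P ∧ P
    = S ∧ P   (distribution)
These differ: at P=0, S=0, T=1, E1 = 1 but E2 = 0.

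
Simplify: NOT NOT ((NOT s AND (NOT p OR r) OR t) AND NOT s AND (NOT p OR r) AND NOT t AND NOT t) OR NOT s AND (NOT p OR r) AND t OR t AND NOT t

NOT NOT ((NOT s AND (NOT p OR r) OR t) AND NOT s AND (NOT p OR r) AND NOT t AND NOT t) OR NOT s AND (NOT p OR r) AND t OR t AND NOT t
= NOT NOT ((NOT s AND (NOT p OR r) OR t) AND NOT s AND (NOT p OR r) AND NOT t AND NOT t) OR NOT s AND (NOT p OR r) AND t
= NOT NOT (NOT s AND (NOT p OR r) AND NOT t AND NOT t) OR NOT s AND (NOT p OR r) AND t
= NOT NOT (NOT s AND (NOT p OR r) AND NOT t) OR NOT s AND (NOT p OR r) AND t
= NOT s AND (NOT p OR r) AND NOT t OR NOT s AND (NOT p OR r) AND t
= NOT s AND (NOT p OR r)

NOT s AND (NOT p OR r)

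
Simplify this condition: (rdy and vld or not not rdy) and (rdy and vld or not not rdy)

(rdy and vld or not not rdy) and (rdy and vld or not not rdy)
= rdy and vld or not not rdy   (idempotence)
= rdy and vld or rdy   (double negation)
= rdy   (absorption)

rdy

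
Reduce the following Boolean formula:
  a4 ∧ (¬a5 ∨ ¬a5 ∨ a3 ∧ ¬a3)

a4 ∧ (¬a5 ∨ ¬a5 ∨ a3 ∧ ¬a3)
= a4 ∧ (¬a5 ∨ ¬a5)   — complement / identity
= a4 ∧ ¬a5   — idempotence

a4 ∧ ¬a5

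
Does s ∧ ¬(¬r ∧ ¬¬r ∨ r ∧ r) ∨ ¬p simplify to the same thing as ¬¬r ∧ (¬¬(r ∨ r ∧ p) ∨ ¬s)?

E1: s ∧ ¬(¬r ∧ ¬¬r ∨ r ∧ r) ∨ ¬p
    = s ∧ ¬(¬r ∧ r ∨ r ∧ r) ∨ ¬p   — double negation
    = s ∧ ¬r ∨ ¬p   — distribution
E2: ¬¬r ∧ (¬¬(r ∨ r ∧ p) ∨ ¬s)
    = ¬¬r ∧ (¬¬r ∨ ¬s)   — absorption
    = ¬¬r   — absorption
    = r   — double negation
These differ: at p=0, r=0, s=0, E1 = 1 but E2 = 0.

No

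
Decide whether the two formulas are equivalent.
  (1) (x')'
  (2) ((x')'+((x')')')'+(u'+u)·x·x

E1: (x')'
    = x   (double negation)
E2: ((x')'+((x')')')'+(u'+u)·x·x
    = ((x')'+((x')')')'+x·x   (complement / identity)
    = ((x')'+x')'+x·x   (double negation)
    = x'·x+x·x   (De Morgan)
    = x   (distribution)
Both reduce to x, so they are equivalent.

Yes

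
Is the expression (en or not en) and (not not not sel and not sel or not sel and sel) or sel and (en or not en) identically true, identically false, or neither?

identically true

(en or not en) and (not not not sel and not sel or not sel and sel) or sel and (en or not en)
= (en or not en) and (not sel and not sel or not sel and sel) or sel and (en or not en)   — double negation
= (en or not en) and not sel or sel and (en or not en)   — distribution
= en or not en   — distribution
= True   — complement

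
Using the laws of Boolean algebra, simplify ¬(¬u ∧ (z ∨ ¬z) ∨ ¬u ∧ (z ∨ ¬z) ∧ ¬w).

u

¬(¬u ∧ (z ∨ ¬z) ∨ ¬u ∧ (z ∨ ¬z) ∧ ¬w)
= ¬(¬u ∧ (z ∨ ¬z))   — absorption
= ¬¬u   — complement / identity
= u   — double negation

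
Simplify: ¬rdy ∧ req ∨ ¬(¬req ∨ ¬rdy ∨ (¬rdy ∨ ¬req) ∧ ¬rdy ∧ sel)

req

¬rdy ∧ req ∨ ¬(¬req ∨ ¬rdy ∨ (¬rdy ∨ ¬req) ∧ ¬rdy ∧ sel)
= ¬rdy ∧ req ∨ ¬(¬req ∨ ¬rdy ∨ ¬rdy ∧ sel)   — absorption
= ¬rdy ∧ req ∨ ¬(¬req ∨ ¬rdy)   — absorption
= ¬rdy ∧ req ∨ req ∧ rdy   — De Morgan
= req   — distribution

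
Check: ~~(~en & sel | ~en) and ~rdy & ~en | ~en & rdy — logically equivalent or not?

E1: ~~(~en & sel | ~en)
    = ~en & sel | ~en   [double negation]
    = ~en   [absorption]
E2: ~rdy & ~en | ~en & rdy
    = ~en   [distribution]
Both reduce to ~en, so they are equivalent.

Yes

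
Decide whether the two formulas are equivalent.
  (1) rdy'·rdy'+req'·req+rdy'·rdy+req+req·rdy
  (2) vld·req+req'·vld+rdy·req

No

E1: rdy'·rdy'+req'·req+rdy'·rdy+req+req·rdy
    = rdy'·rdy'+req'·req+rdy'·rdy+req   [absorption]
    = rdy'·rdy'+rdy'·rdy+req   [complement / identity]
    = rdy'+req   [distribution]
E2: vld·req+req'·vld+rdy·req
    = vld+rdy·req   [distribution]
These differ: at rdy=0, req=0, vld=0, E1 = 1 but E2 = 0.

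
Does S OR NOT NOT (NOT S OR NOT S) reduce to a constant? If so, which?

S OR NOT NOT (NOT S OR NOT S)
= S OR NOT (S AND S)   [De Morgan]
= S OR NOT S   [idempotence]
= TRUE   [complement]

yes, True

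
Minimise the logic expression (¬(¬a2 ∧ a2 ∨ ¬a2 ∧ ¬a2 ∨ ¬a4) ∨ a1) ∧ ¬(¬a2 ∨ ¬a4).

(¬(¬a2 ∧ a2 ∨ ¬a2 ∧ ¬a2 ∨ ¬a4) ∨ a1) ∧ ¬(¬a2 ∨ ¬a4)
= (¬(¬a2 ∨ ¬a4) ∨ a1) ∧ ¬(¬a2 ∨ ¬a4)   (distribution)
= ¬(¬a2 ∨ ¬a4)   (absorption)
= a2 ∧ a4   (De Morgan)

a2 ∧ a4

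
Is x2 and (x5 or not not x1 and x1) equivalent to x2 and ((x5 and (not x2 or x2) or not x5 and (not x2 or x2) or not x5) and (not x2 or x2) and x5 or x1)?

Yes

E1: x2 and (x5 or not not x1 and x1)
    = x2 and (x5 or x1 and x1)   — double negation
    = x2 and (x5 or x1)   — idempotence
E2: x2 and ((x5 and (not x2 or x2) or not x5 and (not x2 or x2) or not x5) and (not x2 or x2) and x5 or x1)
    = x2 and ((not x2 or x2 or not x5) and (not x2 or x2) and x5 or x1)   — distribution
    = x2 and ((not x2 or x2) and x5 or x1)   — absorption
    = x2 and (x5 or x1)   — complement / identity
Both reduce to x2 and (x5 or x1), so they are equivalent.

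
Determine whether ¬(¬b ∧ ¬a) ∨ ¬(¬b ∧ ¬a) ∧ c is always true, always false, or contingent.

¬(¬b ∧ ¬a) ∨ ¬(¬b ∧ ¬a) ∧ c
= ¬(¬b ∧ ¬a)   [absorption]
= b ∨ a   [De Morgan]
This depends on a, b, so it is not a constant.

contingent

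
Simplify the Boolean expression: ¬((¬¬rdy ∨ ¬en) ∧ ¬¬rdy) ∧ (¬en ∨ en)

¬rdy

¬((¬¬rdy ∨ ¬en) ∧ ¬¬rdy) ∧ (¬en ∨ en)
= ¬¬¬rdy ∧ (¬en ∨ en)   (absorption)
= ¬rdy ∧ (¬en ∨ en)   (double negation)
= ¬rdy   (complement / identity)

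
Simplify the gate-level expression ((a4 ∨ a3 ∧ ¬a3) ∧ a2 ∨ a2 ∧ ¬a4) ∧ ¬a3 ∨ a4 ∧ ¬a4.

a2 ∧ ¬a3

((a4 ∨ a3 ∧ ¬a3) ∧ a2 ∨ a2 ∧ ¬a4) ∧ ¬a3 ∨ a4 ∧ ¬a4
= (a4 ∧ a2 ∨ a2 ∧ ¬a4) ∧ ¬a3 ∨ a4 ∧ ¬a4   [complement / identity]
= a2 ∧ ¬a3 ∨ a4 ∧ ¬a4   [distribution]
= a2 ∧ ¬a3   [complement / identity]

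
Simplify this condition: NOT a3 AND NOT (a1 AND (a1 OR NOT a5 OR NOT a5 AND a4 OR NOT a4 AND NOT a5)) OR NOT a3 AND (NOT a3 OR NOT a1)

NOT a3 AND NOT (a1 AND (a1 OR NOT a5 OR NOT a5 AND a4 OR NOT a4 AND NOT a5)) OR NOT a3 AND (NOT a3 OR NOT a1)
= NOT a3 AND NOT (a1 AND (a1 OR NOT a5 OR NOT a5)) OR NOT a3 AND (NOT a3 OR NOT a1)
= NOT a3 AND NOT (a1 AND (a1 OR NOT a5)) OR NOT a3 AND (NOT a3 OR NOT a1)
= NOT a3 AND NOT a1 OR NOT a3 AND (NOT a3 OR NOT a1)
= NOT a3 AND NOT a1 OR NOT a3
= NOT a3

NOT a3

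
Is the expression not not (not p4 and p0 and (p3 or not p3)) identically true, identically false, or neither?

neither

not not (not p4 and p0 and (p3 or not p3))
= not p4 and p0 and (p3 or not p3)   (double negation)
= not p4 and p0   (complement / identity)
This depends on p0, p4, so it is not a constant.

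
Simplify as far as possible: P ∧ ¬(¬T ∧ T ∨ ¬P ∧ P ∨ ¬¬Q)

P ∧ ¬Q

P ∧ ¬(¬T ∧ T ∨ ¬P ∧ P ∨ ¬¬Q)
= P ∧ ¬(¬T ∧ T ∨ ¬¬Q)   (complement / identity)
= P ∧ ¬(¬T ∧ T ∨ Q)   (double negation)
= P ∧ ¬Q   (complement / identity)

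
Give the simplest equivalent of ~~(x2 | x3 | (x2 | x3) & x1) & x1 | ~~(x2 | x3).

x2 | x3

~~(x2 | x3 | (x2 | x3) & x1) & x1 | ~~(x2 | x3)
= ~~(x2 | x3) & x1 | ~~(x2 | x3)
= ~~(x2 | x3)
= x2 | x3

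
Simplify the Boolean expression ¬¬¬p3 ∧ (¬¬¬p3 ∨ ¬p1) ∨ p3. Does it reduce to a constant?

¬¬¬p3 ∧ (¬¬¬p3 ∨ ¬p1) ∨ p3
= ¬¬¬p3 ∨ p3
= ¬p3 ∨ p3
= True

True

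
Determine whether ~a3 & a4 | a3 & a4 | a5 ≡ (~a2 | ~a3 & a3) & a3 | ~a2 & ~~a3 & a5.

No

E1: ~a3 & a4 | a3 & a4 | a5
    = a4 | a5   — distribution
E2: (~a2 | ~a3 & a3) & a3 | ~a2 & ~~a3 & a5
    = (~a2 | ~a3 & a3) & a3 | ~a2 & a3 & a5   — double negation
    = ~a2 & a3 | ~a2 & a3 & a5   — complement / identity
    = ~a2 & a3   — absorption
These differ: at a2=1, a3=0, a4=0, a5=1, E1 = 1 but E2 = 0.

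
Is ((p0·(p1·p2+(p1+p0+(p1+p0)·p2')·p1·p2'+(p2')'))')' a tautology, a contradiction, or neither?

neither

((p0·(p1·p2+(p1+p0+(p1+p0)·p2')·p1·p2'+(p2')'))')'
= ((p0·(p1·p2+(p1+p0)·p1·p2'+(p2')'))')'
= ((p0·(p1·p2+(p1+p0)·p1·p2'+p2))')'
= ((p0·(p1·p2+p1·p2'+p2))')'
= p0·(p1·p2+p1·p2'+p2)
= p0·(p1+p2)
This depends on p0, p1, p2, so it is not a constant.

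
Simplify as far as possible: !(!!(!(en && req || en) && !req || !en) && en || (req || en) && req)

!req

!(!!(!(en && req || en) && !req || !en) && en || (req || en) && req)
= !(!!(!en && !req || !en) && en || (req || en) && req)   — absorption
= !(!!(!en && !req || !en) && en || req)   — absorption
= !(!!!en && en || req)   — absorption
= !(!en && en || req)   — double negation
= !req   — complement / identity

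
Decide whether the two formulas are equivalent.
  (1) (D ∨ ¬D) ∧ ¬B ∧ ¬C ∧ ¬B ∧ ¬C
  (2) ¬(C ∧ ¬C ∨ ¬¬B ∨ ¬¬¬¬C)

Yes

E1: (D ∨ ¬D) ∧ ¬B ∧ ¬C ∧ ¬B ∧ ¬C
    = ¬B ∧ ¬C ∧ ¬B ∧ ¬C   (complement / identity)
    = ¬B ∧ ¬C   (idempotence)
E2: ¬(C ∧ ¬C ∨ ¬¬B ∨ ¬¬¬¬C)
    = ¬(¬¬B ∨ ¬¬¬¬C)   (complement / identity)
    = ¬B ∧ ¬¬¬C   (De Morgan)
    = ¬B ∧ ¬C   (double negation)
Both reduce to ¬B ∧ ¬C, so they are equivalent.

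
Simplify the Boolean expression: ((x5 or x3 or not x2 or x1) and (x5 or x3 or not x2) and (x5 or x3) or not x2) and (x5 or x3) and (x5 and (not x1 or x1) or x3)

((x5 or x3 or not x2 or x1) and (x5 or x3 or not x2) and (x5 or x3) or not x2) and (x5 or x3) and (x5 and (not x1 or x1) or x3)
= ((x5 or x3 or not x2) and (x5 or x3) or not x2) and (x5 or x3) and (x5 and (not x1 or x1) or x3)
= ((x5 or x3 or not x2) and (x5 or x3) or not x2) and (x5 or x3) and (x5 or x3)
= (x5 or x3 or not x2) and (x5 or x3) and (x5 or x3)
= (x5 or x3 or not x2) and (x5 or x3)
= x5 or x3

x5 or x3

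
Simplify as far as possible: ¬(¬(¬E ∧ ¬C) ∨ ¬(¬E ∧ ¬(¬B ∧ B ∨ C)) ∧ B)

¬(¬(¬E ∧ ¬C) ∨ ¬(¬E ∧ ¬(¬B ∧ B ∨ C)) ∧ B)
= ¬(¬(¬E ∧ ¬C) ∨ ¬(¬E ∧ ¬C) ∧ B)   — complement / identity
= ¬¬(¬E ∧ ¬C)   — absorption
= ¬E ∧ ¬C   — double negation

¬E ∧ ¬C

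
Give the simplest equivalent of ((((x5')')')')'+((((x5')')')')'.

x5'

((((x5')')')')'+((((x5')')')')'
= ((((x5')')')')'
= ((x5')')'
= x5'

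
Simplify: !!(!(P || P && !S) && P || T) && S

!!(!(P || P && !S) && P || T) && S
= !!(!P && P || T) && S   (absorption)
= !!T && S   (complement / identity)
= T && S   (double negation)

T && S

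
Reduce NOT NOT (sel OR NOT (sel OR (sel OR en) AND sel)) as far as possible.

TRUE

NOT NOT (sel OR NOT (sel OR (sel OR en) AND sel))
= NOT NOT (sel OR NOT (sel OR sel))   (absorption)
= sel OR NOT (sel OR sel)   (double negation)
= sel OR NOT sel   (idempotence)
= TRUE   (complement)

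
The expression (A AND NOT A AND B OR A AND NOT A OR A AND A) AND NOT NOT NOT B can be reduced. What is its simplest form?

(A AND NOT A AND B OR A AND NOT A OR A AND A) AND NOT NOT NOT B
= (A AND NOT A OR A AND A) AND NOT NOT NOT B
= A AND NOT NOT NOT B
= A AND NOT B

A AND NOT B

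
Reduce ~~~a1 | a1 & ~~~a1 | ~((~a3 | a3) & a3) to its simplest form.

~a1 | ~a3

~~~a1 | a1 & ~~~a1 | ~((~a3 | a3) & a3)
= ~~~a1 | a1 & ~a1 | ~((~a3 | a3) & a3)   (double negation)
= ~a1 | a1 & ~a1 | ~((~a3 | a3) & a3)   (double negation)
= ~a1 | a1 & ~a1 | ~a3   (complement / identity)
= ~a1 | ~a3   (complement / identity)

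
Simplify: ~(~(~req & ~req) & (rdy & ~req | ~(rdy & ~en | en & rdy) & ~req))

~(~(~req & ~req) & (rdy & ~req | ~(rdy & ~en | en & rdy) & ~req))
= ~(~(~req & ~req) & (rdy & ~req | ~rdy & ~req))   [distribution]
= ~(~(~req & ~req) & ~req)   [distribution]
= ~req & ~req | req   [De Morgan]
= ~req | req   [idempotence]
= 1   [complement]

1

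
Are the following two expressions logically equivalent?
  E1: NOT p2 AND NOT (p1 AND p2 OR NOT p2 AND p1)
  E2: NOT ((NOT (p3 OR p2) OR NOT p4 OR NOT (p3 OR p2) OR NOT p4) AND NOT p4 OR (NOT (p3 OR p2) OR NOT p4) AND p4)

E1: NOT p2 AND NOT (p1 AND p2 OR NOT p2 AND p1)
    = NOT p2 AND NOT p1   — distribution
E2: NOT ((NOT (p3 OR p2) OR NOT p4 OR NOT (p3 OR p2) OR NOT p4) AND NOT p4 OR (NOT (p3 OR p2) OR NOT p4) AND p4)
    = NOT ((NOT (p3 OR p2) OR NOT p4) AND NOT p4 OR (NOT (p3 OR p2) OR NOT p4) AND p4)   — idempotence
    = NOT (NOT (p3 OR p2) OR NOT p4)   — distribution
    = (p3 OR p2) AND p4   — De Morgan
These differ: at p1=0, p2=1, p3=0, p4=1, E1 = 0 but E2 = 1.

No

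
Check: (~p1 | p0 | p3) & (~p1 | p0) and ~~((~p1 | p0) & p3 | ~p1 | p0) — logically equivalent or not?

Yes

E1: (~p1 | p0 | p3) & (~p1 | p0)
    = ~p1 | p0   [absorption]
E2: ~~((~p1 | p0) & p3 | ~p1 | p0)
    = ~~(~p1 | p0)   [absorption]
    = ~p1 | p0   [double negation]
Both reduce to ~p1 | p0, so they are equivalent.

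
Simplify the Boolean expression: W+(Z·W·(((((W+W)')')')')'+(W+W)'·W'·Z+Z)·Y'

W+Z·Y'

W+(Z·W·(((((W+W)')')')')'+(W+W)'·W'·Z+Z)·Y'
= W+(Z·W·(((W+W)')')'+(W+W)'·W'·Z+Z)·Y'
= W+(Z·W·(W+W)'+(W+W)'·W'·Z+Z)·Y'
= W+((Z·W+W'·Z)·(W+W)'+Z)·Y'
= W+(Z·(W+W)'+Z)·Y'
= W+(Z·W'+Z)·Y'
= W+Z·Y'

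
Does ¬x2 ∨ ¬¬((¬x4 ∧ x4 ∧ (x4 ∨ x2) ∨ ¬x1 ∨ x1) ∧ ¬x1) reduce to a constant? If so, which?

no

¬x2 ∨ ¬¬((¬x4 ∧ x4 ∧ (x4 ∨ x2) ∨ ¬x1 ∨ x1) ∧ ¬x1)
= ¬x2 ∨ ¬¬((¬x4 ∧ x4 ∨ ¬x1 ∨ x1) ∧ ¬x1)   [absorption]
= ¬x2 ∨ ¬¬((¬x1 ∨ x1) ∧ ¬x1)   [complement / identity]
= ¬x2 ∨ (¬x1 ∨ x1) ∧ ¬x1   [double negation]
= ¬x2 ∨ ¬x1   [complement / identity]
This depends on x1, x2, so it is not a constant.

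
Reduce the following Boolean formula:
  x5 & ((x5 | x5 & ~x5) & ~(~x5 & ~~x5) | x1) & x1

x5 & ((x5 | x5 & ~x5) & ~(~x5 & ~~x5) | x1) & x1
= x5 & ((x5 | x5 & ~x5) & (x5 | ~x5) | x1) & x1
= x5 & (x5 & (x5 | ~x5) | x1) & x1
= x5 & (x5 | x1) & x1
= x5 & x1

x5 & x1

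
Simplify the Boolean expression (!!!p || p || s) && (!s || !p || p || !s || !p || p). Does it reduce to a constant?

(!!!p || p || s) && (!s || !p || p || !s || !p || p)
= (!!!p || p || s) && (!s || !p || p)
= (!p || p || s) && (!s || !p || p)
= s && !s || !p || p
= !p || p
= true

true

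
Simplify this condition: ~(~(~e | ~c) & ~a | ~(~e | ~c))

~(~(~e | ~c) & ~a | ~(~e | ~c))
= ~~(~e | ~c)
= ~e | ~c

~e | ~c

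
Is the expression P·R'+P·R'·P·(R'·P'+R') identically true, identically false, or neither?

P·R'+P·R'·P·(R'·P'+R')
= P·R'+P·R'·P·R'   [absorption]
= P·R'+P·R'   [idempotence]
= P·R'   [idempotence]
This depends on P, R, so it is not a constant.

neither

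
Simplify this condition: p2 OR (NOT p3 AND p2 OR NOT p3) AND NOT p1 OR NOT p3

p2 OR NOT p3

p2 OR (NOT p3 AND p2 OR NOT p3) AND NOT p1 OR NOT p3
= p2 OR NOT p3 AND NOT p1 OR NOT p3   — absorption
= p2 OR NOT p3   — absorption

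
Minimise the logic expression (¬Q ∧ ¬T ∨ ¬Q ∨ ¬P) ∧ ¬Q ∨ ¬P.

¬Q ∨ ¬P

(¬Q ∧ ¬T ∨ ¬Q ∨ ¬P) ∧ ¬Q ∨ ¬P
= (¬Q ∨ ¬P) ∧ ¬Q ∨ ¬P
= ¬Q ∨ ¬P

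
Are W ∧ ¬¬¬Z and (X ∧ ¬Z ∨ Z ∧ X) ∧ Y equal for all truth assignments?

No

E1: W ∧ ¬¬¬Z
    = W ∧ ¬Z   [double negation]
E2: (X ∧ ¬Z ∨ Z ∧ X) ∧ Y
    = X ∧ Y   [distribution]
These differ: at W=1, X=1, Y=0, Z=0, E1 = 1 but E2 = 0.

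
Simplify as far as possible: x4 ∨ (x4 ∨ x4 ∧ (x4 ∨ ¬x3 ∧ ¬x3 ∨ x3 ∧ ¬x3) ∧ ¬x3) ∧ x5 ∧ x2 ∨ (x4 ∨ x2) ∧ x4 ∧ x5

x4

x4 ∨ (x4 ∨ x4 ∧ (x4 ∨ ¬x3 ∧ ¬x3 ∨ x3 ∧ ¬x3) ∧ ¬x3) ∧ x5 ∧ x2 ∨ (x4 ∨ x2) ∧ x4 ∧ x5
= x4 ∨ (x4 ∨ x4 ∧ (x4 ∨ ¬x3 ∧ ¬x3 ∨ x3 ∧ ¬x3) ∧ ¬x3) ∧ x5 ∧ x2 ∨ x4 ∧ x5
= x4 ∨ (x4 ∨ x4 ∧ (x4 ∨ ¬x3) ∧ ¬x3) ∧ x5 ∧ x2 ∨ x4 ∧ x5
= x4 ∨ (x4 ∨ x4 ∧ ¬x3) ∧ x5 ∧ x2 ∨ x4 ∧ x5
= x4 ∨ x4 ∧ x5 ∧ x2 ∨ x4 ∧ x5
= x4 ∨ x4 ∧ x5
= x4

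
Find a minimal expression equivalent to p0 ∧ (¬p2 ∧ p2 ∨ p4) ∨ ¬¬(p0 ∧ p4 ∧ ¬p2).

p0 ∧ (¬p2 ∧ p2 ∨ p4) ∨ ¬¬(p0 ∧ p4 ∧ ¬p2)
= p0 ∧ (¬p2 ∧ p2 ∨ p4) ∨ p0 ∧ p4 ∧ ¬p2   [double negation]
= p0 ∧ p4 ∨ p0 ∧ p4 ∧ ¬p2   [complement / identity]
= p0 ∧ p4   [absorption]

p0 ∧ p4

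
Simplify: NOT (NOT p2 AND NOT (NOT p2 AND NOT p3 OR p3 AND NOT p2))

TRUE

NOT (NOT p2 AND NOT (NOT p2 AND NOT p3 OR p3 AND NOT p2))
= p2 OR NOT p2 AND NOT p3 OR p3 AND NOT p2   [De Morgan]
= p2 OR NOT p2   [distribution]
= TRUE   [complement]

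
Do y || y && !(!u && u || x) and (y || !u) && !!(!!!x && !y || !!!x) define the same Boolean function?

E1: y || y && !(!u && u || x)
    = y || y && !x   (complement / identity)
    = y   (absorption)
E2: (y || !u) && !!(!!!x && !y || !!!x)
    = (y || !u) && !!!!!x   (absorption)
    = (y || !u) && !!!x   (double negation)
    = (y || !u) && !x   (double negation)
These differ: at u=0, x=1, y=1, E1 = 1 but E2 = 0.

No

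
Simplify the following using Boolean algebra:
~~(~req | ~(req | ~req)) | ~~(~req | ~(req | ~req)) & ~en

~req

~~(~req | ~(req | ~req)) | ~~(~req | ~(req | ~req)) & ~en
= ~~(~req | ~(req | ~req))   — absorption
= ~(req & (req | ~req))   — De Morgan
= ~req   — complement / identity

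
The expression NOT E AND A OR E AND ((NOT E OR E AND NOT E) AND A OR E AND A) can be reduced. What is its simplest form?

NOT E AND A OR E AND ((NOT E OR E AND NOT E) AND A OR E AND A)
= NOT E AND A OR E AND (NOT E AND A OR E AND A)   — complement / identity
= NOT E AND A OR E AND A   — distribution
= A   — distribution

A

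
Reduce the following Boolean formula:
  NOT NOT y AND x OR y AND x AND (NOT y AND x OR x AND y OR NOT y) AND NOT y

y AND x

NOT NOT y AND x OR y AND x AND (NOT y AND x OR x AND y OR NOT y) AND NOT y
= NOT NOT y AND x OR y AND x AND (x OR NOT y) AND NOT y
= y AND x OR y AND x AND (x OR NOT y) AND NOT y
= y AND x OR y AND x AND NOT y
= y AND x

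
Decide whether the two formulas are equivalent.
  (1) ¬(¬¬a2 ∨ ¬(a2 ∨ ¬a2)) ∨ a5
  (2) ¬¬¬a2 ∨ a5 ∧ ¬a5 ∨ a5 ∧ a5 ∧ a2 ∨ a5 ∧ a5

E1: ¬(¬¬a2 ∨ ¬(a2 ∨ ¬a2)) ∨ a5
    = ¬a2 ∧ (a2 ∨ ¬a2) ∨ a5
    = ¬a2 ∨ a5
E2: ¬¬¬a2 ∨ a5 ∧ ¬a5 ∨ a5 ∧ a5 ∧ a2 ∨ a5 ∧ a5
    = ¬a2 ∨ a5 ∧ ¬a5 ∨ a5 ∧ a5 ∧ a2 ∨ a5 ∧ a5
    = ¬a2 ∨ a5 ∧ ¬a5 ∨ a5 ∧ a5
    = ¬a2 ∨ a5
Both reduce to ¬a2 ∨ a5, so they are equivalent.

Yes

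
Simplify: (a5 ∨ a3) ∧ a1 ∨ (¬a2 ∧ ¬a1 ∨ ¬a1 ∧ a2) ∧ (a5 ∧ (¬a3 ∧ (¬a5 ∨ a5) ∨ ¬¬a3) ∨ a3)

(a5 ∨ a3) ∧ a1 ∨ (¬a2 ∧ ¬a1 ∨ ¬a1 ∧ a2) ∧ (a5 ∧ (¬a3 ∧ (¬a5 ∨ a5) ∨ ¬¬a3) ∨ a3)
= (a5 ∨ a3) ∧ a1 ∨ ¬a1 ∧ (a5 ∧ (¬a3 ∧ (¬a5 ∨ a5) ∨ ¬¬a3) ∨ a3)   — distribution
= (a5 ∨ a3) ∧ a1 ∨ ¬a1 ∧ (a5 ∧ (¬a3 ∧ (¬a5 ∨ a5) ∨ a3) ∨ a3)   — double negation
= (a5 ∨ a3) ∧ a1 ∨ ¬a1 ∧ (a5 ∧ (¬a3 ∨ a3) ∨ a3)   — complement / identity
= (a5 ∨ a3) ∧ a1 ∨ ¬a1 ∧ (a5 ∨ a3)   — complement / identity
= a5 ∨ a3   — distribution

a5 ∨ a3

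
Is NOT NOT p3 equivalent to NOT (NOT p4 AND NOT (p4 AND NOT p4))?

E1: NOT NOT p3
    = p3   (double negation)
E2: NOT (NOT p4 AND NOT (p4 AND NOT p4))
    = p4 OR p4 AND NOT p4   (De Morgan)
    = p4   (complement / identity)
These differ: at p3=1, p4=0, E1 = 1 but E2 = 0.

No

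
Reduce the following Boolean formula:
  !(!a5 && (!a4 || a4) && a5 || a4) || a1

!a4 || a1

!(!a5 && (!a4 || a4) && a5 || a4) || a1
= !(!a5 && a5 || a4) || a1   [complement / identity]
= !a4 || a1   [complement / identity]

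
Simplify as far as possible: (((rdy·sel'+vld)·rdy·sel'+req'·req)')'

(((rdy·sel'+vld)·rdy·sel'+req'·req)')'
= (rdy·sel'+vld)·rdy·sel'+req'·req   (double negation)
= (rdy·sel'+vld)·rdy·sel'   (complement / identity)
= rdy·sel'   (absorption)

rdy·sel'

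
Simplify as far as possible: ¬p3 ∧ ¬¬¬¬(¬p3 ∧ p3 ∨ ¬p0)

¬p3 ∧ ¬¬¬¬(¬p3 ∧ p3 ∨ ¬p0)
= ¬p3 ∧ ¬¬(¬p3 ∧ p3 ∨ ¬p0)   (double negation)
= ¬p3 ∧ ¬¬¬p0   (complement / identity)
= ¬p3 ∧ ¬p0   (double negation)

¬p3 ∧ ¬p0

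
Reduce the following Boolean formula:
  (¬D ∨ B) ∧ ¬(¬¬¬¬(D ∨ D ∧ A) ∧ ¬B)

¬D ∨ B

(¬D ∨ B) ∧ ¬(¬¬¬¬(D ∨ D ∧ A) ∧ ¬B)
= (¬D ∨ B) ∧ ¬(¬¬(D ∨ D ∧ A) ∧ ¬B)   — double negation
= (¬D ∨ B) ∧ (¬(D ∨ D ∧ A) ∨ B)   — De Morgan
= (¬D ∨ B) ∧ (¬D ∨ B)   — absorption
= ¬D ∨ B   — idempotence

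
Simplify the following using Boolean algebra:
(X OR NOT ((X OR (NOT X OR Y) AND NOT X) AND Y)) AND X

X

(X OR NOT ((X OR (NOT X OR Y) AND NOT X) AND Y)) AND X
= (X OR NOT ((X OR NOT X) AND Y)) AND X   (absorption)
= (X OR NOT Y) AND X   (complement / identity)
= X   (absorption)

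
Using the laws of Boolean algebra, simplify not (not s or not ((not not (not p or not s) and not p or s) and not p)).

not (not s or not ((not not (not p or not s) and not p or s) and not p))
= not (not s or not (((not p or not s) and not p or s) and not p))   — double negation
= not (not s or not ((not p or s) and not p))   — absorption
= not (not s or not not p)   — absorption
= s and not p   — De Morgan

s and not p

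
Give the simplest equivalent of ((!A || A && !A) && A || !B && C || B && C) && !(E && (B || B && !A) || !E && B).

C && !B

((!A || A && !A) && A || !B && C || B && C) && !(E && (B || B && !A) || !E && B)
= ((!A || A && !A) && A || !B && C || B && C) && !(E && B || !E && B)   (absorption)
= ((!A || A && !A) && A || !B && C || B && C) && !B   (distribution)
= (!A && A || !B && C || B && C) && !B   (complement / identity)
= (!B && C || B && C) && !B   (complement / identity)
= C && !B   (distribution)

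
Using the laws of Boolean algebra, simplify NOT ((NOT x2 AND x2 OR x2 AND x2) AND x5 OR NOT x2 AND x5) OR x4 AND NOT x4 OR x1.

NOT ((NOT x2 AND x2 OR x2 AND x2) AND x5 OR NOT x2 AND x5) OR x4 AND NOT x4 OR x1
= NOT (x2 AND x5 OR NOT x2 AND x5) OR x4 AND NOT x4 OR x1
= NOT (x2 AND x5 OR NOT x2 AND x5) OR x1
= NOT x5 OR x1

NOT x5 OR x1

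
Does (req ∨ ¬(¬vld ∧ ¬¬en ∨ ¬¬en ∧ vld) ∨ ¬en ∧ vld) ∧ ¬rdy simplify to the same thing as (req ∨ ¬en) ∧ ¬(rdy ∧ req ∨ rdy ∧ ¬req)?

E1: (req ∨ ¬(¬vld ∧ ¬¬en ∨ ¬¬en ∧ vld) ∨ ¬en ∧ vld) ∧ ¬rdy
    = (req ∨ ¬¬¬en ∨ ¬en ∧ vld) ∧ ¬rdy   [distribution]
    = (req ∨ ¬en ∨ ¬en ∧ vld) ∧ ¬rdy   [double negation]
    = (req ∨ ¬en) ∧ ¬rdy   [absorption]
E2: (req ∨ ¬en) ∧ ¬(rdy ∧ req ∨ rdy ∧ ¬req)
    = (req ∨ ¬en) ∧ ¬rdy   [distribution]
Both reduce to (req ∨ ¬en) ∧ ¬rdy, so they are equivalent.

Yes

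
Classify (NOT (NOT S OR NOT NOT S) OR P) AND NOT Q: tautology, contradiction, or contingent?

(NOT (NOT S OR NOT NOT S) OR P) AND NOT Q
= (S AND NOT S OR P) AND NOT Q
= P AND NOT Q
This depends on P, Q, so it is not a constant.

contingent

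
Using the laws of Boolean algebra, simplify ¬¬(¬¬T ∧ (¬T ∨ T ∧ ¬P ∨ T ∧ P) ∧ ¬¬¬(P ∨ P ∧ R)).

T ∧ ¬P

¬¬(¬¬T ∧ (¬T ∨ T ∧ ¬P ∨ T ∧ P) ∧ ¬¬¬(P ∨ P ∧ R))
= ¬¬(¬¬T ∧ (¬T ∨ T) ∧ ¬¬¬(P ∨ P ∧ R))
= ¬¬(¬¬T ∧ ¬¬¬(P ∨ P ∧ R))
= ¬(¬T ∨ ¬¬(P ∨ P ∧ R))
= ¬(¬T ∨ ¬¬P)
= T ∧ ¬P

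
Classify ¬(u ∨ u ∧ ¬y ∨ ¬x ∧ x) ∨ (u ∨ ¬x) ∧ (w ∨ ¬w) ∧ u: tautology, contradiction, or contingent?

tautology

¬(u ∨ u ∧ ¬y ∨ ¬x ∧ x) ∨ (u ∨ ¬x) ∧ (w ∨ ¬w) ∧ u
= ¬(u ∨ u ∧ ¬y) ∨ (u ∨ ¬x) ∧ (w ∨ ¬w) ∧ u   — complement / identity
= ¬(u ∨ u ∧ ¬y) ∨ (u ∨ ¬x) ∧ u   — complement / identity
= ¬u ∨ (u ∨ ¬x) ∧ u   — absorption
= ¬u ∨ u   — absorption
= True   — complement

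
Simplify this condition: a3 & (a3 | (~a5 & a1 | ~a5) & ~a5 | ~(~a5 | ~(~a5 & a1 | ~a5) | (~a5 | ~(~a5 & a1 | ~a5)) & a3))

a3

a3 & (a3 | (~a5 & a1 | ~a5) & ~a5 | ~(~a5 | ~(~a5 & a1 | ~a5) | (~a5 | ~(~a5 & a1 | ~a5)) & a3))
= a3 & (a3 | (~a5 & a1 | ~a5) & ~a5 | ~(~a5 | ~(~a5 & a1 | ~a5)))   — absorption
= a3 & (a3 | (~a5 & a1 | ~a5) & ~a5 | a5 & (~a5 & a1 | ~a5))   — De Morgan
= a3 & (a3 | ~a5 & a1 | ~a5)   — distribution
= a3 & (a3 | ~a5)   — absorption
= a3   — absorption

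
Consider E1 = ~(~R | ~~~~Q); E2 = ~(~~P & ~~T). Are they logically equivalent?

E1: ~(~R | ~~~~Q)
    = ~(~R | ~~Q)   (double negation)
    = R & ~Q   (De Morgan)
E2: ~(~~P & ~~T)
    = ~P | ~T   (De Morgan)
These differ: at P=0, Q=1, R=0, T=0, E1 = 0 but E2 = 1.

No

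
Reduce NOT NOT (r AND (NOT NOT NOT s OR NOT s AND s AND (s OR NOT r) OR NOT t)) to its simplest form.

NOT NOT (r AND (NOT NOT NOT s OR NOT s AND s AND (s OR NOT r) OR NOT t))
= r AND (NOT NOT NOT s OR NOT s AND s AND (s OR NOT r) OR NOT t)   (double negation)
= r AND (NOT NOT NOT s OR NOT s AND s OR NOT t)   (absorption)
= r AND (NOT NOT NOT s OR NOT t)   (complement / identity)
= r AND (NOT s OR NOT t)   (double negation)

r AND (NOT s OR NOT t)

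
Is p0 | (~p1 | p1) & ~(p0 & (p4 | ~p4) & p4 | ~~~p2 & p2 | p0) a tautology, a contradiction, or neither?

tautology

p0 | (~p1 | p1) & ~(p0 & (p4 | ~p4) & p4 | ~~~p2 & p2 | p0)
= p0 | (~p1 | p1) & ~(p0 & (p4 | ~p4) & p4 | ~p2 & p2 | p0)   [double negation]
= p0 | (~p1 | p1) & ~(p0 & (p4 | ~p4) & p4 | p0)   [complement / identity]
= p0 | (~p1 | p1) & ~(p0 & p4 | p0)   [complement / identity]
= p0 | (~p1 | p1) & ~p0   [absorption]
= p0 | ~p0   [complement / identity]
= 1   [complement]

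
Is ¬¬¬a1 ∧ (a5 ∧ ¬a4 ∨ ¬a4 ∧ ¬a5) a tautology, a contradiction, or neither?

neither

¬¬¬a1 ∧ (a5 ∧ ¬a4 ∨ ¬a4 ∧ ¬a5)
= ¬¬¬a1 ∧ ¬a4   (distribution)
= ¬a1 ∧ ¬a4   (double negation)
This depends on a1, a4, so it is not a constant.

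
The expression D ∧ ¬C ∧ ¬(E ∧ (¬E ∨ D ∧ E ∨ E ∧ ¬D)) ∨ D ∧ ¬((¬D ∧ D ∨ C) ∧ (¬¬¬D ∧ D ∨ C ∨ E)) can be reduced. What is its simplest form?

D ∧ ¬C ∧ ¬(E ∧ (¬E ∨ D ∧ E ∨ E ∧ ¬D)) ∨ D ∧ ¬((¬D ∧ D ∨ C) ∧ (¬¬¬D ∧ D ∨ C ∨ E))
= D ∧ ¬C ∧ ¬(E ∧ (¬E ∨ D ∧ E ∨ E ∧ ¬D)) ∨ D ∧ ¬((¬D ∧ D ∨ C) ∧ (¬D ∧ D ∨ C ∨ E))
= D ∧ ¬C ∧ ¬(E ∧ (¬E ∨ E)) ∨ D ∧ ¬((¬D ∧ D ∨ C) ∧ (¬D ∧ D ∨ C ∨ E))
= D ∧ ¬C ∧ ¬(E ∧ (¬E ∨ E)) ∨ D ∧ ¬(¬D ∧ D ∨ C)
= D ∧ ¬C ∧ ¬(E ∧ (¬E ∨ E)) ∨ D ∧ ¬C
= D ∧ ¬C ∧ ¬E ∨ D ∧ ¬C
= D ∧ ¬C

D ∧ ¬C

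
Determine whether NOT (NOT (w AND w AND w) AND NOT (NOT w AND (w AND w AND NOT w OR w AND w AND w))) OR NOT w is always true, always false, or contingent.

NOT (NOT (w AND w AND w) AND NOT (NOT w AND (w AND w AND NOT w OR w AND w AND w))) OR NOT w
= w AND w AND w OR NOT w AND (w AND w AND NOT w OR w AND w AND w) OR NOT w   — De Morgan
= w AND w AND w OR NOT w AND w AND w OR NOT w   — distribution
= w AND w OR NOT w   — distribution
= w OR NOT w   — idempotence
= TRUE   — complement

always true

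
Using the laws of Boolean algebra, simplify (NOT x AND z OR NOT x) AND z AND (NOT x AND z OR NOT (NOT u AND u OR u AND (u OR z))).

(NOT x AND z OR NOT x) AND z AND (NOT x AND z OR NOT (NOT u AND u OR u AND (u OR z)))
= (NOT x AND z OR NOT x) AND z AND (NOT x AND z OR NOT (NOT u AND u OR u))   [absorption]
= NOT x AND z AND (NOT x AND z OR NOT (NOT u AND u OR u))   [absorption]
= NOT x AND z AND (NOT x AND z OR NOT u)   [complement / identity]
= NOT x AND z   [absorption]

NOT x AND z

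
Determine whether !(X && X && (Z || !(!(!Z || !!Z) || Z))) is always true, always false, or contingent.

!(X && X && (Z || !(!(!Z || !!Z) || Z)))
= !(X && X && (Z || !(Z && !Z || Z)))   (De Morgan)
= !(X && X && (Z || !Z))   (complement / identity)
= !(X && X)   (complement / identity)
= !X   (idempotence)
This depends on X, so it is not a constant.

contingent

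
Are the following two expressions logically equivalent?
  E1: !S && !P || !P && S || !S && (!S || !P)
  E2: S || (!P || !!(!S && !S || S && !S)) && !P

E1: !S && !P || !P && S || !S && (!S || !P)
    = !P || !S && (!S || !P)   [distribution]
    = !P || !S   [absorption]
E2: S || (!P || !!(!S && !S || S && !S)) && !P
    = S || (!P || !!!S) && !P   [distribution]
    = S || (!P || !S) && !P   [double negation]
    = S || !P   [absorption]
These differ: at P=1, S=0, E1 = 1 but E2 = 0.

No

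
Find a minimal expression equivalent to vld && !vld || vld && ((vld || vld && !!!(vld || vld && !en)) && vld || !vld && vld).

vld && !vld || vld && ((vld || vld && !!!(vld || vld && !en)) && vld || !vld && vld)
= vld && !vld || vld && ((vld || vld && !!!vld) && vld || !vld && vld)   [absorption]
= vld && (!vld || (vld || vld && !!!vld) && vld || !vld && vld)   [distribution]
= vld && (!vld || (vld || vld && !vld) && vld || !vld && vld)   [double negation]
= vld && (!vld || vld && vld || !vld && vld)   [complement / identity]
= vld && (!vld || vld)   [distribution]
= vld   [complement / identity]

vld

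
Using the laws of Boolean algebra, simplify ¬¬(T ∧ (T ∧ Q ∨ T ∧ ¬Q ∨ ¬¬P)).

¬¬(T ∧ (T ∧ Q ∨ T ∧ ¬Q ∨ ¬¬P))
= ¬¬(T ∧ (T ∨ ¬¬P))   [distribution]
= ¬¬(T ∧ (T ∨ P))   [double negation]
= ¬¬T   [absorption]
= T   [double negation]

T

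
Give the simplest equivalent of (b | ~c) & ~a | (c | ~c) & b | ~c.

(b | ~c) & ~a | (c | ~c) & b | ~c
= (b | ~c) & ~a | b | ~c   [complement / identity]
= b | ~c   [absorption]

b | ~c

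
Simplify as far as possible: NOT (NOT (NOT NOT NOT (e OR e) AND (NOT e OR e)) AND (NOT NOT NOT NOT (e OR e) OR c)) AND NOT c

NOT e AND NOT c

NOT (NOT (NOT NOT NOT (e OR e) AND (NOT e OR e)) AND (NOT NOT NOT NOT (e OR e) OR c)) AND NOT c
= NOT (NOT NOT NOT NOT (e OR e) AND (NOT NOT NOT NOT (e OR e) OR c)) AND NOT c
= NOT NOT NOT NOT NOT (e OR e) AND NOT c
= NOT NOT NOT (e OR e) AND NOT c
= NOT NOT NOT e AND NOT c
= NOT e AND NOT c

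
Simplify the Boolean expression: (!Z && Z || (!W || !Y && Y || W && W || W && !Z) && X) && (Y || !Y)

X

(!Z && Z || (!W || !Y && Y || W && W || W && !Z) && X) && (Y || !Y)
= (!Z && Z || (!W || W && W || W && !Z) && X) && (Y || !Y)
= !Z && Z || (!W || W && W || W && !Z) && X
= !Z && Z || (!W || W && (W || !Z)) && X
= !Z && Z || (!W || W) && X
= !Z && Z || X
= X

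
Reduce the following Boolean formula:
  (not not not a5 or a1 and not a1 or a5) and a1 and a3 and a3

a1 and a3

(not not not a5 or a1 and not a1 or a5) and a1 and a3 and a3
= (not not not a5 or a5) and a1 and a3 and a3
= (not not not a5 or a5) and a1 and a3
= (not a5 or a5) and a1 and a3
= a1 and a3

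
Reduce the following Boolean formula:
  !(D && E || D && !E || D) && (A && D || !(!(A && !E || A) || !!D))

!(D && E || D && !E || D) && (A && D || !(!(A && !E || A) || !!D))
= !(D && E || D && !E || D) && (A && D || !(!A || !!D))   (absorption)
= !(D && E || D && !E || D) && (A && D || A && !D)   (De Morgan)
= !(D && E || D && !E || D) && A   (distribution)
= !(D || D) && A   (distribution)
= !D && A   (idempotence)

!D && A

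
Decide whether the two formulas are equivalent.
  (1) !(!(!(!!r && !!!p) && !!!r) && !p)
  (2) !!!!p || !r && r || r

E1: !(!(!(!!r && !!!p) && !!!r) && !p)
    = !(!(!(!!r && !p) && !!!r) && !p)
    = !((!!r && !p || !!r) && !p)
    = !(!!r && !p)
    = !r || p
E2: !!!!p || !r && r || r
    = !!p || !r && r || r
    = p || !r && r || r
    = p || r
These differ: at p=0, r=0, E1 = 1 but E2 = 0.

No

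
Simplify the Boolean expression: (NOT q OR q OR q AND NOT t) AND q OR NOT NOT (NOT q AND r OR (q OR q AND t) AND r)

(NOT q OR q OR q AND NOT t) AND q OR NOT NOT (NOT q AND r OR (q OR q AND t) AND r)
= (NOT q OR q OR q AND NOT t) AND q OR NOT q AND r OR (q OR q AND t) AND r   (double negation)
= (NOT q OR q) AND q OR NOT q AND r OR (q OR q AND t) AND r   (absorption)
= (NOT q OR q) AND q OR NOT q AND r OR q AND r   (absorption)
= q OR NOT q AND r OR q AND r   (complement / identity)
= q OR r   (distribution)

q OR r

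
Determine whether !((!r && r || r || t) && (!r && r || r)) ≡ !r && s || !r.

E1: !((!r && r || r || t) && (!r && r || r))
    = !(!r && r || r)   (absorption)
    = !r   (complement / identity)
E2: !r && s || !r
    = !r   (absorption)
Both reduce to !r, so they are equivalent.

Yes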